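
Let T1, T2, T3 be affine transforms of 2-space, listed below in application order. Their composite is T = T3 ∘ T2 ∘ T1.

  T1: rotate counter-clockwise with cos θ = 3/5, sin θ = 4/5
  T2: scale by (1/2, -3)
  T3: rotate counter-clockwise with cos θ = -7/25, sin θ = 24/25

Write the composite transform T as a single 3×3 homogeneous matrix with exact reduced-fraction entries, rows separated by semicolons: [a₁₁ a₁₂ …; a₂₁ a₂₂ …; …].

T = [111/50 46/25 0; 24/25 3/25 0; 0 0 1]

T1 = [3/5 -4/5 0; 4/5 3/5 0; 0 0 1]
T2·T1 = [3/10 -2/5 0; -12/5 -9/5 0; 0 0 1]
T3·…·T1 = [111/50 46/25 0; 24/25 3/25 0; 0 0 1]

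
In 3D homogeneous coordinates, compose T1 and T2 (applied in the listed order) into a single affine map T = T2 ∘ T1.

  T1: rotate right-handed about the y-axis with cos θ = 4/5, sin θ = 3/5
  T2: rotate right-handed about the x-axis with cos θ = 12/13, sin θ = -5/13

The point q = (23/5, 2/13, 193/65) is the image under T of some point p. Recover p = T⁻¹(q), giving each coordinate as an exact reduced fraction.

T1 = [4/5 0 3/5 0; 0 1 0 0; -3/5 0 4/5 0; 0 0 0 1]
T2·T1 = [4/5 0 3/5 0; -3/13 12/13 4/13 0; -36/65 -5/13 48/65 0; 0 0 0 1]
det M = 1; M⁻¹ = [4/5 -3/13 -36/65 0; 0 12/13 -5/13 0; 3/5 4/13 48/65 0; 0 0 0 1]
M⁻¹ · (23/5, 2/13, 193/65)ᵀ = (2, -1, 5)ᵀ

p = (2, -1, 5)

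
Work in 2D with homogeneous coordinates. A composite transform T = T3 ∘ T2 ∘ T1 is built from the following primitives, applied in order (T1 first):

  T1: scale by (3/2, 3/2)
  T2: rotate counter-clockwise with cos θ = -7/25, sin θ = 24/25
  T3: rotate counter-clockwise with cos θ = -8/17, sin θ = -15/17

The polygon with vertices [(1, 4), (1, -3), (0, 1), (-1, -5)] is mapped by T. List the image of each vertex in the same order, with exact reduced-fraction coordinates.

T1 scale by (3/2, 3/2): (1, 4) → (3/2, 6); (1, -3) → (3/2, -9/2); (0, 1) → (0, 3/2); (-1, -5) → (-3/2, -15/2)
T2 rotate counter-clockwise with cos θ = -7/25, sin θ = 24/25: (3/2, 6) → (-309/50, -6/25); (3/2, -9/2) → (39/10, 27/10); (0, 3/2) → (-36/25, -21/50); (-3/2, -15/2) → (381/50, 33/50)
T3 rotate counter-clockwise with cos θ = -8/17, sin θ = -15/17: (-309/50, -6/25) → (1146/425, 4731/850); (39/10, 27/10) → (93/170, -801/170); (-36/25, -21/50) → (261/850, 624/425); (381/50, 33/50) → (-2553/850, -5979/850)

image vertices: (1146/425, 4731/850), (93/170, -801/170), (261/850, 624/425), (-2553/850, -5979/850)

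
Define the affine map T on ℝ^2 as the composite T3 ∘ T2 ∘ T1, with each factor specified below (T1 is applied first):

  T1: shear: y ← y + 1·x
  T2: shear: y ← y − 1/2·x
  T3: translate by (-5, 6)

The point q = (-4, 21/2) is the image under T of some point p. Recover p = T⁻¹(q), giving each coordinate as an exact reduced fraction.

T1 = [1 0 0; 1 1 0; 0 0 1]
T2·T1 = [1 0 0; 1/2 1 0; 0 0 1]
T3·…·T1 = [1 0 -5; 1/2 1 6; 0 0 1]
det M = 1; M⁻¹ = [1 0 5; -1/2 1 -17/2; 0 0 1]
M⁻¹ · (-4, 21/2)ᵀ = (1, 4)ᵀ

p = (1, 4)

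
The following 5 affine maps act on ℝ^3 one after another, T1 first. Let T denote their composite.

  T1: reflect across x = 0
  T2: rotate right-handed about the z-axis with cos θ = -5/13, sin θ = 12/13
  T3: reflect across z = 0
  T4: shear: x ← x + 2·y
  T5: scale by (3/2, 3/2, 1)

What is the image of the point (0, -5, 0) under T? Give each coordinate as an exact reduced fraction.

T(p) = (165/13, 75/26, 0)

T1 reflect across x = 0: (0, -5, 0) → (0, -5, 0)
T2 rotate right-handed about the z-axis with cos θ = -5/13, sin θ = 12/13: (0, -5, 0) → (60/13, 25/13, 0)
T3 reflect across z = 0: (60/13, 25/13, 0) → (60/13, 25/13, 0)
T4 shear: x ← x + 2·y: (60/13, 25/13, 0) → (110/13, 25/13, 0)
T5 scale by (3/2, 3/2, 1): (110/13, 25/13, 0) → (165/13, 75/26, 0)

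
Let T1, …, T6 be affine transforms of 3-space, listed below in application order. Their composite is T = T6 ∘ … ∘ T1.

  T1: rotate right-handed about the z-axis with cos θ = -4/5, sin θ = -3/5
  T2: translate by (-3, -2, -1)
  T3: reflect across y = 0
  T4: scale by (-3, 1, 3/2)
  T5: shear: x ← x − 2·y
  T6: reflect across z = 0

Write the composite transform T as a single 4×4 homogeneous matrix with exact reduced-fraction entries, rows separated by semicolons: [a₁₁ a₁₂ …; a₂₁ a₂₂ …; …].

T1 = [-4/5 3/5 0 0; -3/5 -4/5 0 0; 0 0 1 0; 0 0 0 1]
T2·T1 = [-4/5 3/5 0 -3; -3/5 -4/5 0 -2; 0 0 1 -1; 0 0 0 1]
T3·…·T1 = [-4/5 3/5 0 -3; 3/5 4/5 0 2; 0 0 1 -1; 0 0 0 1]
T4·…·T1 = [12/5 -9/5 0 9; 3/5 4/5 0 2; 0 0 3/2 -3/2; 0 0 0 1]
T5·…·T1 = [6/5 -17/5 0 5; 3/5 4/5 0 2; 0 0 3/2 -3/2; 0 0 0 1]
T6·…·T1 = [6/5 -17/5 0 5; 3/5 4/5 0 2; 0 0 -3/2 3/2; 0 0 0 1]

T = [6/5 -17/5 0 5; 3/5 4/5 0 2; 0 0 -3/2 3/2; 0 0 0 1]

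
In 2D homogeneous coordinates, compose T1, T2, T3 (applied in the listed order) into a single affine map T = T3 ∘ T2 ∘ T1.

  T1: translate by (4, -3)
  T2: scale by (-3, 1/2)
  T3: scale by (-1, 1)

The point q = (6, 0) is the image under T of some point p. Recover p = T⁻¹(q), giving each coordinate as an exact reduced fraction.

p = (-2, 3)

T1 = [1 0 4; 0 1 -3; 0 0 1]
T2·T1 = [-3 0 -12; 0 1/2 -3/2; 0 0 1]
T3·…·T1 = [3 0 12; 0 1/2 -3/2; 0 0 1]
det M = 3/2; M⁻¹ = [1/3 0 -4; 0 2 3; 0 0 1]
M⁻¹ · (6, 0)ᵀ = (-2, 3)ᵀ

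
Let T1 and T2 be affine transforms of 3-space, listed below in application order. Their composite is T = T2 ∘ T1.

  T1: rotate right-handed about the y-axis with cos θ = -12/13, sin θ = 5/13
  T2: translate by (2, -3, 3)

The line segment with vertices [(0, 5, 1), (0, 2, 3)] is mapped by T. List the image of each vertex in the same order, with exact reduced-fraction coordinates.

image vertices: (31/13, 2, 27/13), (41/13, -1, 3/13)

T1 rotate right-handed about the y-axis with cos θ = -12/13, sin θ = 5/13: (0, 5, 1) → (5/13, 5, -12/13); (0, 2, 3) → (15/13, 2, -36/13)
T2 translate by (2, -3, 3): (5/13, 5, -12/13) → (31/13, 2, 27/13); (15/13, 2, -36/13) → (41/13, -1, 3/13)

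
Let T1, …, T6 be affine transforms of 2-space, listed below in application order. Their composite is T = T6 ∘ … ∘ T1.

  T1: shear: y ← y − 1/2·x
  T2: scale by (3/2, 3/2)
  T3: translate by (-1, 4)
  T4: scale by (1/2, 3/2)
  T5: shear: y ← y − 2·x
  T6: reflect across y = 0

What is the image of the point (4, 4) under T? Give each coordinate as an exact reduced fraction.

T(p) = (5/2, -11/2)

T1 shear: y ← y − 1/2·x: (4, 4) → (4, 2)
T2 scale by (3/2, 3/2): (4, 2) → (6, 3)
T3 translate by (-1, 4): (6, 3) → (5, 7)
T4 scale by (1/2, 3/2): (5, 7) → (5/2, 21/2)
T5 shear: y ← y − 2·x: (5/2, 21/2) → (5/2, 11/2)
T6 reflect across y = 0: (5/2, 11/2) → (5/2, -11/2)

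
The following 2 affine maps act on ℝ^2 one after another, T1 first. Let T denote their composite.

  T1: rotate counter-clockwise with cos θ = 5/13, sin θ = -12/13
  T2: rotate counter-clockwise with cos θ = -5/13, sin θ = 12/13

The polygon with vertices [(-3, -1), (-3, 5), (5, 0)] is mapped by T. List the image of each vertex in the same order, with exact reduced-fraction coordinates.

image vertices: (-237/169, -479/169), (-957/169, 235/169), (595/169, 600/169)

T1 rotate counter-clockwise with cos θ = 5/13, sin θ = -12/13: (-3, -1) → (-27/13, 31/13); (-3, 5) → (45/13, 61/13); (5, 0) → (25/13, -60/13)
T2 rotate counter-clockwise with cos θ = -5/13, sin θ = 12/13: (-27/13, 31/13) → (-237/169, -479/169); (45/13, 61/13) → (-957/169, 235/169); (25/13, -60/13) → (595/169, 600/169)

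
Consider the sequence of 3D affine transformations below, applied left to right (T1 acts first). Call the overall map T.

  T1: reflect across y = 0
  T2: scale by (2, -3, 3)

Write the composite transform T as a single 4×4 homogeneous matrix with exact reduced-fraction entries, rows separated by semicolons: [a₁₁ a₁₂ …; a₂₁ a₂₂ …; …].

T = [2 0 0 0; 0 3 0 0; 0 0 3 0; 0 0 0 1]

T1 = [1 0 0 0; 0 -1 0 0; 0 0 1 0; 0 0 0 1]
T2·T1 = [2 0 0 0; 0 3 0 0; 0 0 3 0; 0 0 0 1]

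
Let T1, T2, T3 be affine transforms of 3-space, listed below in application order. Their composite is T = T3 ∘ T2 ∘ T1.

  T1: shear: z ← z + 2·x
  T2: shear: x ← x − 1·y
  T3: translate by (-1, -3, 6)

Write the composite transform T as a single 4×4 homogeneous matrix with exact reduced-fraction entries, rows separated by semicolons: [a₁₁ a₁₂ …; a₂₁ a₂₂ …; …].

T1 = [1 0 0 0; 0 1 0 0; 2 0 1 0; 0 0 0 1]
T2·T1 = [1 -1 0 0; 0 1 0 0; 2 0 1 0; 0 0 0 1]
T3·…·T1 = [1 -1 0 -1; 0 1 0 -3; 2 0 1 6; 0 0 0 1]

T = [1 -1 0 -1; 0 1 0 -3; 2 0 1 6; 0 0 0 1]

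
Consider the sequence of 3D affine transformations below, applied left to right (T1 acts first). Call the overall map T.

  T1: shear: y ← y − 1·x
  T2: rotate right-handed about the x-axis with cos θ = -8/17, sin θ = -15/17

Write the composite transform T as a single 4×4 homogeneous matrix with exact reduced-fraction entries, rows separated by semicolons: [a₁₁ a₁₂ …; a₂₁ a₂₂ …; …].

T1 = [1 0 0 0; -1 1 0 0; 0 0 1 0; 0 0 0 1]
T2·T1 = [1 0 0 0; 8/17 -8/17 15/17 0; 15/17 -15/17 -8/17 0; 0 0 0 1]

T = [1 0 0 0; 8/17 -8/17 15/17 0; 15/17 -15/17 -8/17 0; 0 0 0 1]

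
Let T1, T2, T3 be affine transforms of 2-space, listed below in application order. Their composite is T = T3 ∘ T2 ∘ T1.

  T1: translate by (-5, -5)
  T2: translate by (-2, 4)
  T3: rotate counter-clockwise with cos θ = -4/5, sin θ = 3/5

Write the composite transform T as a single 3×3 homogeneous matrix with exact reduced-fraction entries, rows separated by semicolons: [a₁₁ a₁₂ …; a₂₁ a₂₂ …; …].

T1 = [1 0 -5; 0 1 -5; 0 0 1]
T2·T1 = [1 0 -7; 0 1 -1; 0 0 1]
T3·…·T1 = [-4/5 -3/5 31/5; 3/5 -4/5 -17/5; 0 0 1]

T = [-4/5 -3/5 31/5; 3/5 -4/5 -17/5; 0 0 1]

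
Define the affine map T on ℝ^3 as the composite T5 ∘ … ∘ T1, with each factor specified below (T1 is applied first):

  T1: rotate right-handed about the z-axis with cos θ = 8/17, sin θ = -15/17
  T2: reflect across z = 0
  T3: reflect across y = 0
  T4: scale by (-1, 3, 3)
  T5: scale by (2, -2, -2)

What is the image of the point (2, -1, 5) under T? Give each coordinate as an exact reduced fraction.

T(p) = (-2/17, -228/17, 30)

T1 rotate right-handed about the z-axis with cos θ = 8/17, sin θ = -15/17: (2, -1, 5) → (1/17, -38/17, 5)
T2 reflect across z = 0: (1/17, -38/17, 5) → (1/17, -38/17, -5)
T3 reflect across y = 0: (1/17, -38/17, -5) → (1/17, 38/17, -5)
T4 scale by (-1, 3, 3): (1/17, 38/17, -5) → (-1/17, 114/17, -15)
T5 scale by (2, -2, -2): (-1/17, 114/17, -15) → (-2/17, -228/17, 30)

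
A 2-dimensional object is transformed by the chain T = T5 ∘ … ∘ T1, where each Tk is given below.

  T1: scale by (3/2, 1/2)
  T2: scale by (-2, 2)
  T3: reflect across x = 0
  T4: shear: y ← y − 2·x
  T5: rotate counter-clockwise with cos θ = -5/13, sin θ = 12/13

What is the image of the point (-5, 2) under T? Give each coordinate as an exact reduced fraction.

T(p) = (-309/13, -340/13)

T1 scale by (3/2, 1/2): (-5, 2) → (-15/2, 1)
T2 scale by (-2, 2): (-15/2, 1) → (15, 2)
T3 reflect across x = 0: (15, 2) → (-15, 2)
T4 shear: y ← y − 2·x: (-15, 2) → (-15, 32)
T5 rotate counter-clockwise with cos θ = -5/13, sin θ = 12/13: (-15, 32) → (-309/13, -340/13)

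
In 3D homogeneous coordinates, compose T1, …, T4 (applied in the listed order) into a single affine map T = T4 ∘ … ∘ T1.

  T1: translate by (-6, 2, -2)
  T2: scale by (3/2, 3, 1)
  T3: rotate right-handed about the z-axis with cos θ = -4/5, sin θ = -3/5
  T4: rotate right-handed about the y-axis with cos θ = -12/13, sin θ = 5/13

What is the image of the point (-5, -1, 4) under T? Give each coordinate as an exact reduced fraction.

T(p) = (-170/13, 15/2, -99/13)

T1 translate by (-6, 2, -2): (-5, -1, 4) → (-11, 1, 2)
T2 scale by (3/2, 3, 1): (-11, 1, 2) → (-33/2, 3, 2)
T3 rotate right-handed about the z-axis with cos θ = -4/5, sin θ = -3/5: (-33/2, 3, 2) → (15, 15/2, 2)
T4 rotate right-handed about the y-axis with cos θ = -12/13, sin θ = 5/13: (15, 15/2, 2) → (-170/13, 15/2, -99/13)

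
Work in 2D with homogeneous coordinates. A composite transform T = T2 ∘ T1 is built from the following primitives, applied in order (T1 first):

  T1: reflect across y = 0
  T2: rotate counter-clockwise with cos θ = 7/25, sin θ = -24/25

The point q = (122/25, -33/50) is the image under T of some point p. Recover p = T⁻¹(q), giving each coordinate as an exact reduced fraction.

T1 = [1 0 0; 0 -1 0; 0 0 1]
T2·T1 = [7/25 -24/25 0; -24/25 -7/25 0; 0 0 1]
det M = -1; M⁻¹ = [7/25 -24/25 0; -24/25 -7/25 0; 0 0 1]
M⁻¹ · (122/25, -33/50)ᵀ = (2, -9/2)ᵀ

p = (2, -9/2)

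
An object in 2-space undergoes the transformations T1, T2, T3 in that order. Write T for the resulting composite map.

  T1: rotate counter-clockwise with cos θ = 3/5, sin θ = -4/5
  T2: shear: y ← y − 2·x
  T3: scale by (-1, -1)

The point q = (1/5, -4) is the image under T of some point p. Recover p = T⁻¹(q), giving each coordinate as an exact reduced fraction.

p = (-3, 2)

T1 = [3/5 4/5 0; -4/5 3/5 0; 0 0 1]
T2·T1 = [3/5 4/5 0; -2 -1 0; 0 0 1]
T3·…·T1 = [-3/5 -4/5 0; 2 1 0; 0 0 1]
det M = 1; M⁻¹ = [1 4/5 0; -2 -3/5 0; 0 0 1]
M⁻¹ · (1/5, -4)ᵀ = (-3, 2)ᵀ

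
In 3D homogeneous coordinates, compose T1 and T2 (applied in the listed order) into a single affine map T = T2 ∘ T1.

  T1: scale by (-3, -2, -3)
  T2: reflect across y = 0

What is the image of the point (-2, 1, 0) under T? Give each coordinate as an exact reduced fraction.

T1 scale by (-3, -2, -3): (-2, 1, 0) → (6, -2, 0)
T2 reflect across y = 0: (6, -2, 0) → (6, 2, 0)

T(p) = (6, 2, 0)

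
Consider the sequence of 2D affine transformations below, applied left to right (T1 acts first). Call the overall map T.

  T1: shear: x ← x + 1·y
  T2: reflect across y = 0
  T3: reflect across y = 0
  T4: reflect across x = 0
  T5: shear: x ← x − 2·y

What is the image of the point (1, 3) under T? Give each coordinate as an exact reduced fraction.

T(p) = (-10, 3)

T1 shear: x ← x + 1·y: (1, 3) → (4, 3)
T2 reflect across y = 0: (4, 3) → (4, -3)
T3 reflect across y = 0: (4, -3) → (4, 3)
T4 reflect across x = 0: (4, 3) → (-4, 3)
T5 shear: x ← x − 2·y: (-4, 3) → (-10, 3)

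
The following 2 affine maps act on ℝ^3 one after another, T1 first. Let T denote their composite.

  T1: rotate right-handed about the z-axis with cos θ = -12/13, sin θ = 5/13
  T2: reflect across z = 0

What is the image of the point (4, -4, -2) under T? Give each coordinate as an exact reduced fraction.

T(p) = (-28/13, 68/13, 2)

T1 rotate right-handed about the z-axis with cos θ = -12/13, sin θ = 5/13: (4, -4, -2) → (-28/13, 68/13, -2)
T2 reflect across z = 0: (-28/13, 68/13, -2) → (-28/13, 68/13, 2)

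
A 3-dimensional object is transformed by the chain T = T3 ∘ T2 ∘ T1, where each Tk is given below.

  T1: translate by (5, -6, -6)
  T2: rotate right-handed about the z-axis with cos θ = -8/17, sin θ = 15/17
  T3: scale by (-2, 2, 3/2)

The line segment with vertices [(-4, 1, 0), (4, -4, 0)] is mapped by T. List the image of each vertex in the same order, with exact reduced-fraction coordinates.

image vertices: (-134/17, 110/17, -9), (-156/17, 430/17, -9)

T1 translate by (5, -6, -6): (-4, 1, 0) → (1, -5, -6); (4, -4, 0) → (9, -10, -6)
T2 rotate right-handed about the z-axis with cos θ = -8/17, sin θ = 15/17: (1, -5, -6) → (67/17, 55/17, -6); (9, -10, -6) → (78/17, 215/17, -6)
T3 scale by (-2, 2, 3/2): (67/17, 55/17, -6) → (-134/17, 110/17, -9); (78/17, 215/17, -6) → (-156/17, 430/17, -9)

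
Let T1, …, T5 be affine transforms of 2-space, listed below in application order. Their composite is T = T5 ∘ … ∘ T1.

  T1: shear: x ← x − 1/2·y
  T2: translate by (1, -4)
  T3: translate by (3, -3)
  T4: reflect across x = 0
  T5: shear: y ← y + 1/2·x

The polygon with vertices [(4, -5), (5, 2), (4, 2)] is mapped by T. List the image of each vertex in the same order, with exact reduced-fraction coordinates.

image vertices: (-21/2, -69/4), (-8, -9), (-7, -17/2)

T1 shear: x ← x − 1/2·y: (4, -5) → (13/2, -5); (5, 2) → (4, 2); (4, 2) → (3, 2)
T2 translate by (1, -4): (13/2, -5) → (15/2, -9); (4, 2) → (5, -2); (3, 2) → (4, -2)
T3 translate by (3, -3): (15/2, -9) → (21/2, -12); (5, -2) → (8, -5); (4, -2) → (7, -5)
T4 reflect across x = 0: (21/2, -12) → (-21/2, -12); (8, -5) → (-8, -5); (7, -5) → (-7, -5)
T5 shear: y ← y + 1/2·x: (-21/2, -12) → (-21/2, -69/4); (-8, -5) → (-8, -9); (-7, -5) → (-7, -17/2)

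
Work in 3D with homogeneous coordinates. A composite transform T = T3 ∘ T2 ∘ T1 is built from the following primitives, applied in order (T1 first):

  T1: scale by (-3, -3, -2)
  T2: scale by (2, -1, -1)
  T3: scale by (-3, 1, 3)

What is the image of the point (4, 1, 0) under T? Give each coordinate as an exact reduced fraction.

T1 scale by (-3, -3, -2): (4, 1, 0) → (-12, -3, 0)
T2 scale by (2, -1, -1): (-12, -3, 0) → (-24, 3, 0)
T3 scale by (-3, 1, 3): (-24, 3, 0) → (72, 3, 0)

T(p) = (72, 3, 0)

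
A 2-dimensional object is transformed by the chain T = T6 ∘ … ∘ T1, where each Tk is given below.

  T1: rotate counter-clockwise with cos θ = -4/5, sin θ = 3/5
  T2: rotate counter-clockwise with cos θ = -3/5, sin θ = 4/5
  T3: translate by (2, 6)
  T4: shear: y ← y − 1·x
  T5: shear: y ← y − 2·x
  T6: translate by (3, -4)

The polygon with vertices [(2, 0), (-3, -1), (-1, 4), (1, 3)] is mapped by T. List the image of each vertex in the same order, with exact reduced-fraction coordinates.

T1 rotate counter-clockwise with cos θ = -4/5, sin θ = 3/5: (2, 0) → (-8/5, 6/5); (-3, -1) → (3, -1); (-1, 4) → (-8/5, -19/5); (1, 3) → (-13/5, -9/5)
T2 rotate counter-clockwise with cos θ = -3/5, sin θ = 4/5: (-8/5, 6/5) → (0, -2); (3, -1) → (-1, 3); (-8/5, -19/5) → (4, 1); (-13/5, -9/5) → (3, -1)
T3 translate by (2, 6): (0, -2) → (2, 4); (-1, 3) → (1, 9); (4, 1) → (6, 7); (3, -1) → (5, 5)
T4 shear: y ← y − 1·x: (2, 4) → (2, 2); (1, 9) → (1, 8); (6, 7) → (6, 1); (5, 5) → (5, 0)
T5 shear: y ← y − 2·x: (2, 2) → (2, -2); (1, 8) → (1, 6); (6, 1) → (6, -11); (5, 0) → (5, -10)
T6 translate by (3, -4): (2, -2) → (5, -6); (1, 6) → (4, 2); (6, -11) → (9, -15); (5, -10) → (8, -14)

image vertices: (5, -6), (4, 2), (9, -15), (8, -14)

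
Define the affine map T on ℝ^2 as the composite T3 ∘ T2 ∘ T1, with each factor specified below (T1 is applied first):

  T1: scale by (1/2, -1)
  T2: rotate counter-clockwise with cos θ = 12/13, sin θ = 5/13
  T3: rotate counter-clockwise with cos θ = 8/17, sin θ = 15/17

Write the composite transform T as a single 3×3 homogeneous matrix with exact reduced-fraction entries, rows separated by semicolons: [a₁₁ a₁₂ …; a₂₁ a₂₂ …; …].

T1 = [1/2 0 0; 0 -1 0; 0 0 1]
T2·T1 = [6/13 5/13 0; 5/26 -12/13 0; 0 0 1]
T3·…·T1 = [21/442 220/221 0; 110/221 -21/221 0; 0 0 1]

T = [21/442 220/221 0; 110/221 -21/221 0; 0 0 1]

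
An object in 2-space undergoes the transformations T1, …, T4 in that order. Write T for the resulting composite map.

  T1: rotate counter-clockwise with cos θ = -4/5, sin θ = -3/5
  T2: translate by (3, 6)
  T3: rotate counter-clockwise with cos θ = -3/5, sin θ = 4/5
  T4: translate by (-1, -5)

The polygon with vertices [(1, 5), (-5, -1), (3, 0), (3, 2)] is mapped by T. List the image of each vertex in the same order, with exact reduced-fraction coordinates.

T1 rotate counter-clockwise with cos θ = -4/5, sin θ = -3/5: (1, 5) → (11/5, -23/5); (-5, -1) → (17/5, 19/5); (3, 0) → (-12/5, -9/5); (3, 2) → (-6/5, -17/5)
T2 translate by (3, 6): (11/5, -23/5) → (26/5, 7/5); (17/5, 19/5) → (32/5, 49/5); (-12/5, -9/5) → (3/5, 21/5); (-6/5, -17/5) → (9/5, 13/5)
T3 rotate counter-clockwise with cos θ = -3/5, sin θ = 4/5: (26/5, 7/5) → (-106/25, 83/25); (32/5, 49/5) → (-292/25, -19/25); (3/5, 21/5) → (-93/25, -51/25); (9/5, 13/5) → (-79/25, -3/25)
T4 translate by (-1, -5): (-106/25, 83/25) → (-131/25, -42/25); (-292/25, -19/25) → (-317/25, -144/25); (-93/25, -51/25) → (-118/25, -176/25); (-79/25, -3/25) → (-104/25, -128/25)

image vertices: (-131/25, -42/25), (-317/25, -144/25), (-118/25, -176/25), (-104/25, -128/25)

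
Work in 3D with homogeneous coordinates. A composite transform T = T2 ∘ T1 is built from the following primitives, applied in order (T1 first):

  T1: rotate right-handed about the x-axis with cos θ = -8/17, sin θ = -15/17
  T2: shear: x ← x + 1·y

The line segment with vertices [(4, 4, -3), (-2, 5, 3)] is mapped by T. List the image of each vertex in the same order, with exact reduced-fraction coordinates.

T1 rotate right-handed about the x-axis with cos θ = -8/17, sin θ = -15/17: (4, 4, -3) → (4, -77/17, -36/17); (-2, 5, 3) → (-2, 5/17, -99/17)
T2 shear: x ← x + 1·y: (4, -77/17, -36/17) → (-9/17, -77/17, -36/17); (-2, 5/17, -99/17) → (-29/17, 5/17, -99/17)

image vertices: (-9/17, -77/17, -36/17), (-29/17, 5/17, -99/17)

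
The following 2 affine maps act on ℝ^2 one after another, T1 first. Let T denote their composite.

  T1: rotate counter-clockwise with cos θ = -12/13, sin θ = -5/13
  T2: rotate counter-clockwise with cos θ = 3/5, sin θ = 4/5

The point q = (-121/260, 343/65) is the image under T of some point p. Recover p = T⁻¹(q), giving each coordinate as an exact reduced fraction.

T1 = [-12/13 5/13 0; -5/13 -12/13 0; 0 0 1]
T2·T1 = [-16/65 63/65 0; -63/65 -16/65 0; 0 0 1]
det M = 1; M⁻¹ = [-16/65 -63/65 0; 63/65 -16/65 0; 0 0 1]
M⁻¹ · (-121/260, 343/65)ᵀ = (-5, -7/4)ᵀ

p = (-5, -7/4)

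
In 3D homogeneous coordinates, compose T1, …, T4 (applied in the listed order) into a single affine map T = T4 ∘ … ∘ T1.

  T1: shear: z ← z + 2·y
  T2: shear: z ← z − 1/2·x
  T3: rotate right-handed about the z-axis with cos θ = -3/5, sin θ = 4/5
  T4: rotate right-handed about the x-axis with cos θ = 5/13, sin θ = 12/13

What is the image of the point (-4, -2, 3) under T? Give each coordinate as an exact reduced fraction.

T(p) = (4, -22/13, -19/13)

T1 shear: z ← z + 2·y: (-4, -2, 3) → (-4, -2, -1)
T2 shear: z ← z − 1/2·x: (-4, -2, -1) → (-4, -2, 1)
T3 rotate right-handed about the z-axis with cos θ = -3/5, sin θ = 4/5: (-4, -2, 1) → (4, -2, 1)
T4 rotate right-handed about the x-axis with cos θ = 5/13, sin θ = 12/13: (4, -2, 1) → (4, -22/13, -19/13)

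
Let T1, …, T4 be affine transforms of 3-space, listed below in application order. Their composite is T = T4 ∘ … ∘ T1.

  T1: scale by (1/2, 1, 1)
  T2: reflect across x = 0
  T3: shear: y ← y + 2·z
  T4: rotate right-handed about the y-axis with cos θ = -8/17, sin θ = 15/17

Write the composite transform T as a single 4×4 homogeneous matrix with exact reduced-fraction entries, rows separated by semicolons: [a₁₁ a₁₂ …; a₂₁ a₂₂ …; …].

T = [4/17 0 15/17 0; 0 1 2 0; 15/34 0 -8/17 0; 0 0 0 1]

T1 = [1/2 0 0 0; 0 1 0 0; 0 0 1 0; 0 0 0 1]
T2·T1 = [-1/2 0 0 0; 0 1 0 0; 0 0 1 0; 0 0 0 1]
T3·…·T1 = [-1/2 0 0 0; 0 1 2 0; 0 0 1 0; 0 0 0 1]
T4·…·T1 = [4/17 0 15/17 0; 0 1 2 0; 15/34 0 -8/17 0; 0 0 0 1]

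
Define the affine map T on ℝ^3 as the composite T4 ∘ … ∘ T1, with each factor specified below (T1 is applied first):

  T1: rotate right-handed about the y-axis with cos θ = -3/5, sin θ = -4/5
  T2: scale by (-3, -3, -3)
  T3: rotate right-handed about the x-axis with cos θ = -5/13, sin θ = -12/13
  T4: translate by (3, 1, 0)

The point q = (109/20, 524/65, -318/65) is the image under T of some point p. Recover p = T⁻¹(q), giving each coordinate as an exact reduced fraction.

T1 = [-3/5 0 -4/5 0; 0 1 0 0; 4/5 0 -3/5 0; 0 0 0 1]
T2·T1 = [9/5 0 12/5 0; 0 -3 0 0; -12/5 0 9/5 0; 0 0 0 1]
T3·…·T1 = [9/5 0 12/5 0; -144/65 15/13 108/65 0; 12/13 36/13 -9/13 0; 0 0 0 1]
T4·…·T1 = [9/5 0 12/5 3; -144/65 15/13 108/65 1; 12/13 36/13 -9/13 0; 0 0 0 1]
det M = -27; M⁻¹ = [1/5 -16/65 4/39 -23/65; 0 5/39 4/13 -5/39; 4/15 12/65 -1/13 -64/65; 0 0 0 1]
M⁻¹ · (109/20, 524/65, -318/65)ᵀ = (-7/4, -3/5, 7/3)ᵀ

p = (-7/4, -3/5, 7/3)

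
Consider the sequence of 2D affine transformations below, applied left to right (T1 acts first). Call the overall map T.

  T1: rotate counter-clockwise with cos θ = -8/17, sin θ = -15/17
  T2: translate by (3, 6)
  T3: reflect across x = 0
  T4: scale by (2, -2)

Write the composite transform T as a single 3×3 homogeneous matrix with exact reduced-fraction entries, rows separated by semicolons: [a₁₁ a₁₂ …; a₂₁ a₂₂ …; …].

T1 = [-8/17 15/17 0; -15/17 -8/17 0; 0 0 1]
T2·T1 = [-8/17 15/17 3; -15/17 -8/17 6; 0 0 1]
T3·…·T1 = [8/17 -15/17 -3; -15/17 -8/17 6; 0 0 1]
T4·…·T1 = [16/17 -30/17 -6; 30/17 16/17 -12; 0 0 1]

T = [16/17 -30/17 -6; 30/17 16/17 -12; 0 0 1]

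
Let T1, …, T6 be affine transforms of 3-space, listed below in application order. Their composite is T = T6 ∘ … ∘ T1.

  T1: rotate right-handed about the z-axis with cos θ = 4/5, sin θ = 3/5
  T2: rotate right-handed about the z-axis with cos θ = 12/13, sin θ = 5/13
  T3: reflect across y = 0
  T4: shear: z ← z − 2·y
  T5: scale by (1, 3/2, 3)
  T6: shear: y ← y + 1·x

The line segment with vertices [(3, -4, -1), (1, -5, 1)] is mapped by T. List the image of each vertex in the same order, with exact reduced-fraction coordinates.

T1 rotate right-handed about the z-axis with cos θ = 4/5, sin θ = 3/5: (3, -4, -1) → (24/5, -7/5, -1); (1, -5, 1) → (19/5, -17/5, 1)
T2 rotate right-handed about the z-axis with cos θ = 12/13, sin θ = 5/13: (24/5, -7/5, -1) → (323/65, 36/65, -1); (19/5, -17/5, 1) → (313/65, -109/65, 1)
T3 reflect across y = 0: (323/65, 36/65, -1) → (323/65, -36/65, -1); (313/65, -109/65, 1) → (313/65, 109/65, 1)
T4 shear: z ← z − 2·y: (323/65, -36/65, -1) → (323/65, -36/65, 7/65); (313/65, 109/65, 1) → (313/65, 109/65, -153/65)
T5 scale by (1, 3/2, 3): (323/65, -36/65, 7/65) → (323/65, -54/65, 21/65); (313/65, 109/65, -153/65) → (313/65, 327/130, -459/65)
T6 shear: y ← y + 1·x: (323/65, -54/65, 21/65) → (323/65, 269/65, 21/65); (313/65, 327/130, -459/65) → (313/65, 953/130, -459/65)

image vertices: (323/65, 269/65, 21/65), (313/65, 953/130, -459/65)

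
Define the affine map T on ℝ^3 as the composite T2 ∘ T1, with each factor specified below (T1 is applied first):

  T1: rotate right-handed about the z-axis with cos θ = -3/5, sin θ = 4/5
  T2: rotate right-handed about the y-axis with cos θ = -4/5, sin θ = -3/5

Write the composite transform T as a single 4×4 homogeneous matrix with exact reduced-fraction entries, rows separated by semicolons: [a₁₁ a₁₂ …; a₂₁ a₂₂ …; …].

T1 = [-3/5 -4/5 0 0; 4/5 -3/5 0 0; 0 0 1 0; 0 0 0 1]
T2·T1 = [12/25 16/25 -3/5 0; 4/5 -3/5 0 0; -9/25 -12/25 -4/5 0; 0 0 0 1]

T = [12/25 16/25 -3/5 0; 4/5 -3/5 0 0; -9/25 -12/25 -4/5 0; 0 0 0 1]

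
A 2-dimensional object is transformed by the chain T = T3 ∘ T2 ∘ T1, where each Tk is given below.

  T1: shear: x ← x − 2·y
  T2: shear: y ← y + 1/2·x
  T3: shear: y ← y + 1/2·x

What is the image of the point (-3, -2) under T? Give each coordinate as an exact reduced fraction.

T(p) = (1, -1)

T1 shear: x ← x − 2·y: (-3, -2) → (1, -2)
T2 shear: y ← y + 1/2·x: (1, -2) → (1, -3/2)
T3 shear: y ← y + 1/2·x: (1, -3/2) → (1, -1)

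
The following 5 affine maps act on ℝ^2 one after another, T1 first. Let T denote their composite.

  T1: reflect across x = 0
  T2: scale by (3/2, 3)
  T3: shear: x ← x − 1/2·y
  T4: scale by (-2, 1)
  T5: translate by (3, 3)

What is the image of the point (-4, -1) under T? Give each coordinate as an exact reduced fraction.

T(p) = (-12, 0)

T1 reflect across x = 0: (-4, -1) → (4, -1)
T2 scale by (3/2, 3): (4, -1) → (6, -3)
T3 shear: x ← x − 1/2·y: (6, -3) → (15/2, -3)
T4 scale by (-2, 1): (15/2, -3) → (-15, -3)
T5 translate by (3, 3): (-15, -3) → (-12, 0)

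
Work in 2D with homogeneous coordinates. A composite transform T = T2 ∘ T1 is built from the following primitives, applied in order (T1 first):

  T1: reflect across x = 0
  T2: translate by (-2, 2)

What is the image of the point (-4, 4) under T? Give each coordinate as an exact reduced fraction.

T1 reflect across x = 0: (-4, 4) → (4, 4)
T2 translate by (-2, 2): (4, 4) → (2, 6)

T(p) = (2, 6)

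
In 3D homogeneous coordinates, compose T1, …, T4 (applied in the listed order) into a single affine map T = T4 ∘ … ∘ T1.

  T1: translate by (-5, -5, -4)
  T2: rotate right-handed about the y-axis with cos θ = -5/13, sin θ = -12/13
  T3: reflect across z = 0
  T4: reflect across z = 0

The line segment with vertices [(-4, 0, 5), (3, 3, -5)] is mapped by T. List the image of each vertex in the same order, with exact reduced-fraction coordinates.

image vertices: (33/13, -5, -113/13), (118/13, -2, 21/13)

T1 translate by (-5, -5, -4): (-4, 0, 5) → (-9, -5, 1); (3, 3, -5) → (-2, -2, -9)
T2 rotate right-handed about the y-axis with cos θ = -5/13, sin θ = -12/13: (-9, -5, 1) → (33/13, -5, -113/13); (-2, -2, -9) → (118/13, -2, 21/13)
T3 reflect across z = 0: (33/13, -5, -113/13) → (33/13, -5, 113/13); (118/13, -2, 21/13) → (118/13, -2, -21/13)
T4 reflect across z = 0: (33/13, -5, 113/13) → (33/13, -5, -113/13); (118/13, -2, -21/13) → (118/13, -2, 21/13)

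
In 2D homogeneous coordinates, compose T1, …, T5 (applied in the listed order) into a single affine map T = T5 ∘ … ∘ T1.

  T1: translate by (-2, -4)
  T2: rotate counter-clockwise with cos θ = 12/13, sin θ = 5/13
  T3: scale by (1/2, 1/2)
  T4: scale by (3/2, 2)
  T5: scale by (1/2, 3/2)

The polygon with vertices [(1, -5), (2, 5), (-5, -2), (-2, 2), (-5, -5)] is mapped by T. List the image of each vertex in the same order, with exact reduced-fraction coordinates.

image vertices: (99/104, -339/26), (-15/104, 18/13), (-81/52, -321/26), (-57/52, -66/13), (-9/8, -33/2)

T1 translate by (-2, -4): (1, -5) → (-1, -9); (2, 5) → (0, 1); (-5, -2) → (-7, -6); (-2, 2) → (-4, -2); (-5, -5) → (-7, -9)
T2 rotate counter-clockwise with cos θ = 12/13, sin θ = 5/13: (-1, -9) → (33/13, -113/13); (0, 1) → (-5/13, 12/13); (-7, -6) → (-54/13, -107/13); (-4, -2) → (-38/13, -44/13); (-7, -9) → (-3, -11)
T3 scale by (1/2, 1/2): (33/13, -113/13) → (33/26, -113/26); (-5/13, 12/13) → (-5/26, 6/13); (-54/13, -107/13) → (-27/13, -107/26); (-38/13, -44/13) → (-19/13, -22/13); (-3, -11) → (-3/2, -11/2)
T4 scale by (3/2, 2): (33/26, -113/26) → (99/52, -113/13); (-5/26, 6/13) → (-15/52, 12/13); (-27/13, -107/26) → (-81/26, -107/13); (-19/13, -22/13) → (-57/26, -44/13); (-3/2, -11/2) → (-9/4, -11)
T5 scale by (1/2, 3/2): (99/52, -113/13) → (99/104, -339/26); (-15/52, 12/13) → (-15/104, 18/13); (-81/26, -107/13) → (-81/52, -321/26); (-57/26, -44/13) → (-57/52, -66/13); (-9/4, -11) → (-9/8, -33/2)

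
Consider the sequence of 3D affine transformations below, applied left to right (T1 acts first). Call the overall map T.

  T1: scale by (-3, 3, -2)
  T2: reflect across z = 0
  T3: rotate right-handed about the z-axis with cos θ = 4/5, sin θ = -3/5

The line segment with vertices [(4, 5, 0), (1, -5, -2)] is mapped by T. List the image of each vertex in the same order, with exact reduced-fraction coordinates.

image vertices: (-3/5, 96/5, 0), (-57/5, -51/5, -4)

T1 scale by (-3, 3, -2): (4, 5, 0) → (-12, 15, 0); (1, -5, -2) → (-3, -15, 4)
T2 reflect across z = 0: (-12, 15, 0) → (-12, 15, 0); (-3, -15, 4) → (-3, -15, -4)
T3 rotate right-handed about the z-axis with cos θ = 4/5, sin θ = -3/5: (-12, 15, 0) → (-3/5, 96/5, 0); (-3, -15, -4) → (-57/5, -51/5, -4)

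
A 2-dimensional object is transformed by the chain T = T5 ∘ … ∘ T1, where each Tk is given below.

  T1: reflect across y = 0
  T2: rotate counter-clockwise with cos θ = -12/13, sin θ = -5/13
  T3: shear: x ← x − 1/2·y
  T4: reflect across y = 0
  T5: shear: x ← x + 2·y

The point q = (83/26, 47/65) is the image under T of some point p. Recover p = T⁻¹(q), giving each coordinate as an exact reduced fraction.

p = (-1, -6/5)

T1 = [1 0 0; 0 -1 0; 0 0 1]
T2·T1 = [-12/13 -5/13 0; -5/13 12/13 0; 0 0 1]
T3·…·T1 = [-19/26 -11/13 0; -5/13 12/13 0; 0 0 1]
T4·…·T1 = [-19/26 -11/13 0; 5/13 -12/13 0; 0 0 1]
T5·…·T1 = [1/26 -35/13 0; 5/13 -12/13 0; 0 0 1]
det M = 1; M⁻¹ = [-12/13 35/13 0; -5/13 1/26 0; 0 0 1]
M⁻¹ · (83/26, 47/65)ᵀ = (-1, -6/5)ᵀ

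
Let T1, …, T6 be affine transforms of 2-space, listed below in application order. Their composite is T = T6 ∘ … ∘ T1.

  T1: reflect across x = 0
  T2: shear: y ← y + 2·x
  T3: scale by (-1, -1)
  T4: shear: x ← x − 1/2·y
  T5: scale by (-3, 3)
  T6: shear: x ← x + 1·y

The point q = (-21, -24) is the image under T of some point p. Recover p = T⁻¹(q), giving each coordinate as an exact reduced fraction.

p = (-5, -2)

T1 = [-1 0 0; 0 1 0; 0 0 1]
T2·T1 = [-1 0 0; -2 1 0; 0 0 1]
T3·…·T1 = [1 0 0; 2 -1 0; 0 0 1]
T4·…·T1 = [0 1/2 0; 2 -1 0; 0 0 1]
T5·…·T1 = [0 -3/2 0; 6 -3 0; 0 0 1]
T6·…·T1 = [6 -9/2 0; 6 -3 0; 0 0 1]
det M = 9; M⁻¹ = [-1/3 1/2 0; -2/3 2/3 0; 0 0 1]
M⁻¹ · (-21, -24)ᵀ = (-5, -2)ᵀ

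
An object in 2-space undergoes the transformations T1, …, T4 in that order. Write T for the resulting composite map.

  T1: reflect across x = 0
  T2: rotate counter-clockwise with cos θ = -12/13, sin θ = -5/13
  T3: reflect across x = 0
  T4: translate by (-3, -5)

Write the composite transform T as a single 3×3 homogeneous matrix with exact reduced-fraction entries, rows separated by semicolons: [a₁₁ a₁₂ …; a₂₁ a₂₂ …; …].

T1 = [-1 0 0; 0 1 0; 0 0 1]
T2·T1 = [12/13 5/13 0; 5/13 -12/13 0; 0 0 1]
T3·…·T1 = [-12/13 -5/13 0; 5/13 -12/13 0; 0 0 1]
T4·…·T1 = [-12/13 -5/13 -3; 5/13 -12/13 -5; 0 0 1]

T = [-12/13 -5/13 -3; 5/13 -12/13 -5; 0 0 1]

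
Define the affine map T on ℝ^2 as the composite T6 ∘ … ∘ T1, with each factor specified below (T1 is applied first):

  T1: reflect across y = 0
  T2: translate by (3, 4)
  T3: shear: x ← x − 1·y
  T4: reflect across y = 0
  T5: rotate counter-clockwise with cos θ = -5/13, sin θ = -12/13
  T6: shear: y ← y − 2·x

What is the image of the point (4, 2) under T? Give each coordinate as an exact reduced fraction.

T(p) = (-49/13, 48/13)

T1 reflect across y = 0: (4, 2) → (4, -2)
T2 translate by (3, 4): (4, -2) → (7, 2)
T3 shear: x ← x − 1·y: (7, 2) → (5, 2)
T4 reflect across y = 0: (5, 2) → (5, -2)
T5 rotate counter-clockwise with cos θ = -5/13, sin θ = -12/13: (5, -2) → (-49/13, -50/13)
T6 shear: y ← y − 2·x: (-49/13, -50/13) → (-49/13, 48/13)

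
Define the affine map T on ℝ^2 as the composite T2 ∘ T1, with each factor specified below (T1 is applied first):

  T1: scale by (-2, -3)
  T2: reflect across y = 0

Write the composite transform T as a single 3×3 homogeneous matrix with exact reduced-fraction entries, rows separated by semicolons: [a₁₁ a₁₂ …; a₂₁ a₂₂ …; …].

T = [-2 0 0; 0 3 0; 0 0 1]

T1 = [-2 0 0; 0 -3 0; 0 0 1]
T2·T1 = [-2 0 0; 0 3 0; 0 0 1]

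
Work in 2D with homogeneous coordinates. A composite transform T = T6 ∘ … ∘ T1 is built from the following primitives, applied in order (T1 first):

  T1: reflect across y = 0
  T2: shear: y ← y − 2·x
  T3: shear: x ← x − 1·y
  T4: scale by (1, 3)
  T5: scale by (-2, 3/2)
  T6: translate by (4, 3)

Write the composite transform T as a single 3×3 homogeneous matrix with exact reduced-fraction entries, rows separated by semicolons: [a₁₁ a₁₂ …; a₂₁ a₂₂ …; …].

T = [-6 -2 4; -9 -9/2 3; 0 0 1]

T1 = [1 0 0; 0 -1 0; 0 0 1]
T2·T1 = [1 0 0; -2 -1 0; 0 0 1]
T3·…·T1 = [3 1 0; -2 -1 0; 0 0 1]
T4·…·T1 = [3 1 0; -6 -3 0; 0 0 1]
T5·…·T1 = [-6 -2 0; -9 -9/2 0; 0 0 1]
T6·…·T1 = [-6 -2 4; -9 -9/2 3; 0 0 1]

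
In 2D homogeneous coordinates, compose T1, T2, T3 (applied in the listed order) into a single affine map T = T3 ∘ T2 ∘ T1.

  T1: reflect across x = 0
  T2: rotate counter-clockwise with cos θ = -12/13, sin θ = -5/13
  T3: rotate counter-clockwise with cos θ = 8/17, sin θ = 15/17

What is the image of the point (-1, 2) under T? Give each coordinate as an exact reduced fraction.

T(p) = (419/221, -262/221)

T1 reflect across x = 0: (-1, 2) → (1, 2)
T2 rotate counter-clockwise with cos θ = -12/13, sin θ = -5/13: (1, 2) → (-2/13, -29/13)
T3 rotate counter-clockwise with cos θ = 8/17, sin θ = 15/17: (-2/13, -29/13) → (419/221, -262/221)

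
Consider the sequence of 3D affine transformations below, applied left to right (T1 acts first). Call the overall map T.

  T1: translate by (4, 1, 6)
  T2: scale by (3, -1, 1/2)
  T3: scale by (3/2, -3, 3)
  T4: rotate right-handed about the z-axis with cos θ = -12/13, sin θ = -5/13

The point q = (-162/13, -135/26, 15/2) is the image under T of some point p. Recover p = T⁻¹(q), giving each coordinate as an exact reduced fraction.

T1 = [1 0 0 4; 0 1 0 1; 0 0 1 6; 0 0 0 1]
T2·T1 = [3 0 0 12; 0 -1 0 -1; 0 0 1/2 3; 0 0 0 1]
T3·…·T1 = [9/2 0 0 18; 0 3 0 3; 0 0 3/2 9; 0 0 0 1]
T4·…·T1 = [-54/13 15/13 0 -201/13; -45/26 -36/13 0 -126/13; 0 0 3/2 9; 0 0 0 1]
det M = 81/4; M⁻¹ = [-8/39 -10/117 0 -4; 5/39 -4/13 0 -1; 0 0 2/3 -6; 0 0 0 1]
M⁻¹ · (-162/13, -135/26, 15/2)ᵀ = (-1, -1, -1)ᵀ

p = (-1, -1, -1)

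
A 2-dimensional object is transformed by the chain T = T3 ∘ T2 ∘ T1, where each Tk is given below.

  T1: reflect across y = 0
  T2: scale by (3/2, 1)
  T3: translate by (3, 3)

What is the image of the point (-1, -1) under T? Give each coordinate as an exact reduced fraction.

T1 reflect across y = 0: (-1, -1) → (-1, 1)
T2 scale by (3/2, 1): (-1, 1) → (-3/2, 1)
T3 translate by (3, 3): (-3/2, 1) → (3/2, 4)

T(p) = (3/2, 4)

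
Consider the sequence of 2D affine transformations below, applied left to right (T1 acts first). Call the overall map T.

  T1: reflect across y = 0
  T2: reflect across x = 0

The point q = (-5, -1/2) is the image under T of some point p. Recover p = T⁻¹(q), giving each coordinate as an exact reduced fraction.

p = (5, 1/2)

T1 = [1 0 0; 0 -1 0; 0 0 1]
T2·T1 = [-1 0 0; 0 -1 0; 0 0 1]
det M = 1; M⁻¹ = [-1 0 0; 0 -1 0; 0 0 1]
M⁻¹ · (-5, -1/2)ᵀ = (5, 1/2)ᵀ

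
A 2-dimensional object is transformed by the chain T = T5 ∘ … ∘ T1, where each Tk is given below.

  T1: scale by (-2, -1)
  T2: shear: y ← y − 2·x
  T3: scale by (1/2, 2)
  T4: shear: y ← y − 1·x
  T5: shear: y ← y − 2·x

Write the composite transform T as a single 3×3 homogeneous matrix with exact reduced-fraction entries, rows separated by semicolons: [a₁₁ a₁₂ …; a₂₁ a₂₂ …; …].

T = [-1 0 0; 11 -2 0; 0 0 1]

T1 = [-2 0 0; 0 -1 0; 0 0 1]
T2·T1 = [-2 0 0; 4 -1 0; 0 0 1]
T3·…·T1 = [-1 0 0; 8 -2 0; 0 0 1]
T4·…·T1 = [-1 0 0; 9 -2 0; 0 0 1]
T5·…·T1 = [-1 0 0; 11 -2 0; 0 0 1]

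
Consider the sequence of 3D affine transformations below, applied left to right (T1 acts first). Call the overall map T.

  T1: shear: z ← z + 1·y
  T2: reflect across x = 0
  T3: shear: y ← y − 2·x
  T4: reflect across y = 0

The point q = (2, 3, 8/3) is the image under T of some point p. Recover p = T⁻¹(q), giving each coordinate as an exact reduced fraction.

T1 = [1 0 0 0; 0 1 0 0; 0 1 1 0; 0 0 0 1]
T2·T1 = [-1 0 0 0; 0 1 0 0; 0 1 1 0; 0 0 0 1]
T3·…·T1 = [-1 0 0 0; 2 1 0 0; 0 1 1 0; 0 0 0 1]
T4·…·T1 = [-1 0 0 0; -2 -1 0 0; 0 1 1 0; 0 0 0 1]
det M = 1; M⁻¹ = [-1 0 0 0; 2 -1 0 0; -2 1 1 0; 0 0 0 1]
M⁻¹ · (2, 3, 8/3)ᵀ = (-2, 1, 5/3)ᵀ

p = (-2, 1, 5/3)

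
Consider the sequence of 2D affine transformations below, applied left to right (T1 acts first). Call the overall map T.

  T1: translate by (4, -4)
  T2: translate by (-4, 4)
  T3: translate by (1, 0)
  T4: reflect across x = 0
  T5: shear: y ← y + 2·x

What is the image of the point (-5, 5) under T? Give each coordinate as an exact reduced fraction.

T(p) = (4, 13)

T1 translate by (4, -4): (-5, 5) → (-1, 1)
T2 translate by (-4, 4): (-1, 1) → (-5, 5)
T3 translate by (1, 0): (-5, 5) → (-4, 5)
T4 reflect across x = 0: (-4, 5) → (4, 5)
T5 shear: y ← y + 2·x: (4, 5) → (4, 13)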